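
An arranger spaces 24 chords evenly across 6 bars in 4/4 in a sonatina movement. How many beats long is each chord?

6 bars × 4 beats/bar = 24 beats total.
24 beats ÷ 24 chords = 1 beats per chord.
(That is a quarter note.)

1 beat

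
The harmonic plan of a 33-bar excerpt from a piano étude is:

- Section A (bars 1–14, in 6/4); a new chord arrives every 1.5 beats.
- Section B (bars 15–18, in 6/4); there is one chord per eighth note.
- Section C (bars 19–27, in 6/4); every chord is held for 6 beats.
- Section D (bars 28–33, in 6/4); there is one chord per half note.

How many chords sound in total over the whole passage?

A has 84 beats and chords last 1.5 each, so 56 chords.
B has 24 beats and chords last 0.5 each, so 48 chords.
C has 54 beats and chords last 6 each, so 9 chords.
D has 36 beats and chords last 2 each, so 18 chords.
Total: 56 + 48 + 9 + 18 = 131.

131 chords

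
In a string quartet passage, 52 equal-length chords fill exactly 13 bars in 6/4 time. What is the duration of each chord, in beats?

1.5 beats

13 bars × 6 beats/bar = 78 beats total.
78 beats ÷ 52 chords = 1.5 beats per chord.
(That is a dotted quarter note.)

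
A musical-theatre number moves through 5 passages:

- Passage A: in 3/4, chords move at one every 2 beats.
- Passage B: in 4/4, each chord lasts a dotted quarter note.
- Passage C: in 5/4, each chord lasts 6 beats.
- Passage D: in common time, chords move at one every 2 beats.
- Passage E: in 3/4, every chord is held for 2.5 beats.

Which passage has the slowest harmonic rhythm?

A: 3 beats/bar ÷ 2 beats/chord = 1.5 chords/bar.
B: 4 beats/bar ÷ 1.5 beats/chord = 8/3 chords/bar.
C: 5 beats/bar ÷ 6 beats/chord = 5/6 chords/bar.
D: 4 beats/bar ÷ 2 beats/chord = 2 chords/bar.
E: 3 beats/bar ÷ 2.5 beats/chord = 1.2 chords/bar.
Slowest is C at 5/6 chords/bar.

Passage C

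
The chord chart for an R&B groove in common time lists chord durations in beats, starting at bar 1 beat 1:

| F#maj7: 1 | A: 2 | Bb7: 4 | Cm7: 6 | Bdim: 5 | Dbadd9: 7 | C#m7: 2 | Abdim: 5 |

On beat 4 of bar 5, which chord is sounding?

Beat 4 of bar 5 is beat (5−1)×4 + 4 = 20 overall.
Running totals: F#maj7 ends at 1, A ends at 3, Bb7 ends at 7, Cm7 ends at 13, Bdim ends at 18, Dbadd9 ends at 25.
Beat 20 falls within Dbadd9.

Dbadd9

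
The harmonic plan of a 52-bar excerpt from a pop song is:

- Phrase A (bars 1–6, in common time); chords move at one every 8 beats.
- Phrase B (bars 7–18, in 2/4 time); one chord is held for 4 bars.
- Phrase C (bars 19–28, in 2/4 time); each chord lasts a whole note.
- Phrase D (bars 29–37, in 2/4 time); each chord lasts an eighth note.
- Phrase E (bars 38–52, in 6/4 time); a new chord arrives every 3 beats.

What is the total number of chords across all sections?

A: 6 bars × 4 beats = 24 beats; 8 beats/chord → 3 chords.
B: 12 bars × 2 beats = 24 beats; 8 beats/chord → 3 chords.
C: 10 bars × 2 beats = 20 beats; 4 beats/chord → 5 chords.
D: 9 bars × 2 beats = 18 beats; 0.5 beats/chord → 36 chords.
E: 15 bars × 6 beats = 90 beats; 3 beats/chord → 30 chords.
Total: 3 + 3 + 5 + 36 + 30 = 77.

77 chords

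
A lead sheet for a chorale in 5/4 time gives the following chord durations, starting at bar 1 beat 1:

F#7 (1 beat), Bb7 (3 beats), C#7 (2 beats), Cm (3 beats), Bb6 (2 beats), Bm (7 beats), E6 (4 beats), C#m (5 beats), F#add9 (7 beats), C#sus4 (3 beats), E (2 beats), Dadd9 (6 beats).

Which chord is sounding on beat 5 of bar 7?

Beat 5 of bar 7 is beat (7−1)×5 + 5 = 35 overall.
Running totals: F#7 ends at 1, Bb7 ends at 4, C#7 ends at 6, Cm ends at 9, Bb6 ends at 11, Bm ends at 18, E6 ends at 22, C#m ends at 27, F#add9 ends at 34, C#sus4 ends at 37.
Beat 35 falls within C#sus4.

C#sus4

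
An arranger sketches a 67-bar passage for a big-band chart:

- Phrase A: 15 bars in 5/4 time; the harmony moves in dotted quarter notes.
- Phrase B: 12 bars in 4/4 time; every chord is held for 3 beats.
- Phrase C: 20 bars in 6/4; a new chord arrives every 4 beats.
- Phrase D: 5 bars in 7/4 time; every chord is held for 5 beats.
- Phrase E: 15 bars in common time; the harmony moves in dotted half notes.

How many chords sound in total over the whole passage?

123 chords

A: 15·5 = 75 beats, 75/1.5 = 50 chords.
B: 12·4 = 48 beats, 48/3 = 16 chords.
C: 20·6 = 120 beats, 120/4 = 30 chords.
D: 5·7 = 35 beats, 35/5 = 7 chords.
E: 15·4 = 60 beats, 60/3 = 20 chords.
Total: 50 + 16 + 30 + 7 + 20 = 123.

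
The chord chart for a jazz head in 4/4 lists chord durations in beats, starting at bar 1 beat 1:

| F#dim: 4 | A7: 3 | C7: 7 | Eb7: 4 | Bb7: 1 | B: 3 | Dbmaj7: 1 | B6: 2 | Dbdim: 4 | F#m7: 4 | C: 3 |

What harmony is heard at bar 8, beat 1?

Dbdim

Beat 1 of bar 8 is beat (8−1)×4 + 1 = 29 overall.
Running totals: F#dim ends at 4, A7 ends at 7, C7 ends at 14, Eb7 ends at 18, Bb7 ends at 19, B ends at 22, Dbmaj7 ends at 23, B6 ends at 25, Dbdim ends at 29.
Beat 29 falls within Dbdim.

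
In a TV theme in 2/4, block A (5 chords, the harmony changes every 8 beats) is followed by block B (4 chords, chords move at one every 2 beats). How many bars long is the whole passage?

A: 5 × 8 = 40 beats = 20 bars.
B: 4 × 2 = 8 beats = 4 bars.
Total: 20 + 4 = 24 bars.

24 bars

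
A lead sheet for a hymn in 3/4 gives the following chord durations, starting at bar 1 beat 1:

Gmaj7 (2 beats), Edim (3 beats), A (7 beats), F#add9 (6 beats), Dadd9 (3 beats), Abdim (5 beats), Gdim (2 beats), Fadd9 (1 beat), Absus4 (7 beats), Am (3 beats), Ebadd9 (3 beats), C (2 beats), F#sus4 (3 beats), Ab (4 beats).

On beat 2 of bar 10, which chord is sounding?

Fadd9

Beat 2 of bar 10 is beat (10−1)×3 + 2 = 29 overall.
Running totals: Gmaj7 ends at 2, Edim ends at 5, A ends at 12, F#add9 ends at 18, Dadd9 ends at 21, Abdim ends at 26, Gdim ends at 28, Fadd9 ends at 29.
Beat 29 falls within Fadd9.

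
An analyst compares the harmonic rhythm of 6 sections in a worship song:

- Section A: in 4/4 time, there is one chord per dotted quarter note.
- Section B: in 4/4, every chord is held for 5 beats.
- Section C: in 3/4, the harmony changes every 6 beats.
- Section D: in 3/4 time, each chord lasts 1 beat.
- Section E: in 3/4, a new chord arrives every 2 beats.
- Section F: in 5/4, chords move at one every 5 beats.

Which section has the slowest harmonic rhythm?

Section C

A: 4 beats/bar ÷ 1.5 beats/chord = 8/3 chords/bar.
B: 4 beats/bar ÷ 5 beats/chord = 0.8 chords/bar.
C: 3 beats/bar ÷ 6 beats/chord = 0.5 chords/bar.
D: 3 beats/bar ÷ 1 beat/chord = 3 chords/bar.
E: 3 beats/bar ÷ 2 beats/chord = 1.5 chords/bar.
F: 5 beats/bar ÷ 5 beats/chord = 1 chord/bar.
Slowest is C at 0.5 chords/bar.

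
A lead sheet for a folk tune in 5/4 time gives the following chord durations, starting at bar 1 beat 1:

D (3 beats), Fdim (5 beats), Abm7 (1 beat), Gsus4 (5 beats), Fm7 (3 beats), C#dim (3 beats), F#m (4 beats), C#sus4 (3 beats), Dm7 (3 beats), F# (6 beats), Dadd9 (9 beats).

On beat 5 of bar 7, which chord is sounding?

F#

Beat 5 of bar 7 is beat (7−1)×5 + 5 = 35 overall.
Running totals: D ends at 3, Fdim ends at 8, Abm7 ends at 9, Gsus4 ends at 14, Fm7 ends at 17, C#dim ends at 20, F#m ends at 24, C#sus4 ends at 27, Dm7 ends at 30, F# ends at 36.
Beat 35 falls within F#.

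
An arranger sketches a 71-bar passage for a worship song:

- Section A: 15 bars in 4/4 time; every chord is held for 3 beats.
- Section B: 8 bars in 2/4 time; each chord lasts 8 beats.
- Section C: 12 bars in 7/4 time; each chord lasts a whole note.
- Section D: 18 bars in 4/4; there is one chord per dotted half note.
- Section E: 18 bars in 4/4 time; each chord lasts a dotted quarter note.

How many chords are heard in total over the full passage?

A has 60 beats and chords last 3 each, so 20 chords.
B has 16 beats and chords last 8 each, so 2 chords.
C has 84 beats and chords last 4 each, so 21 chords.
D has 72 beats and chords last 3 each, so 24 chords.
E has 72 beats and chords last 1.5 each, so 48 chords.
Total: 20 + 2 + 21 + 24 + 48 = 115.

115 chords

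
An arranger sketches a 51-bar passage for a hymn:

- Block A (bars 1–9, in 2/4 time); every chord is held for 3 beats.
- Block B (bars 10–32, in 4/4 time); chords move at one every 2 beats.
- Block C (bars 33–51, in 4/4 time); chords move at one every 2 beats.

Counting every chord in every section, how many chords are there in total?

A: 9·2 = 18 beats, 18/3 = 6 chords.
B: 23·4 = 92 beats, 92/2 = 46 chords.
C: 19·4 = 76 beats, 76/2 = 38 chords.
Total: 6 + 46 + 38 = 90.

90 chords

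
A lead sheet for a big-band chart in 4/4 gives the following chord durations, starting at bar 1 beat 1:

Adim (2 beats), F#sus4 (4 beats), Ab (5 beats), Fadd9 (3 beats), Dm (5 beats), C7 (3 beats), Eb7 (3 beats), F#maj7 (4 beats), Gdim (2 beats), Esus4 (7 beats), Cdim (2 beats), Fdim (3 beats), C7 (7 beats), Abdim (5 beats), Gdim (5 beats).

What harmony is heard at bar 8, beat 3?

Gdim

Beat 3 of bar 8 is beat (8−1)×4 + 3 = 31 overall.
Running totals: Adim ends at 2, F#sus4 ends at 6, Ab ends at 11, Fadd9 ends at 14, Dm ends at 19, C7 ends at 22, Eb7 ends at 25, F#maj7 ends at 29, Gdim ends at 31.
Beat 31 falls within Gdim.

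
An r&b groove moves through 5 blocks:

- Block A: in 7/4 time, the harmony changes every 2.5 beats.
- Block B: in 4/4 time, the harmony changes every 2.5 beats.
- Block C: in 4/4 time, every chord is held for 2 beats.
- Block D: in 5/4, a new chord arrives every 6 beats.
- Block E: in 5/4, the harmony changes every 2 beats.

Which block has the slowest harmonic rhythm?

Block D

A: 7 beats/bar ÷ 2.5 beats/chord = 2.8 chords/bar.
B: 4 beats/bar ÷ 2.5 beats/chord = 1.6 chords/bar.
C: 4 beats/bar ÷ 2 beats/chord = 2 chords/bar.
D: 5 beats/bar ÷ 6 beats/chord = 5/6 chords/bar.
E: 5 beats/bar ÷ 2 beats/chord = 2.5 chords/bar.
Slowest is D at 5/6 chords/bar.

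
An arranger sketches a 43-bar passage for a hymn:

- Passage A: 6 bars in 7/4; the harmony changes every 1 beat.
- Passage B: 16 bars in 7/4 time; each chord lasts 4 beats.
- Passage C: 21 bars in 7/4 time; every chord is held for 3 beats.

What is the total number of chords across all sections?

119 chords

A has 42 beats and chords last 1 each, so 42 chords.
B has 112 beats and chords last 4 each, so 28 chords.
C has 147 beats and chords last 3 each, so 49 chords.
Total: 42 + 28 + 49 = 119.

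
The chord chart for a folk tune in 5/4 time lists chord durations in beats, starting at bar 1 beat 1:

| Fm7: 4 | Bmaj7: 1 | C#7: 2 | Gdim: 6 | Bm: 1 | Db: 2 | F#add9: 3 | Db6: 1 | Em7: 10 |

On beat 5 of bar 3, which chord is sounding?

Beat 5 of bar 3 is beat (3−1)×5 + 5 = 15 overall.
Running totals: Fm7 ends at 4, Bmaj7 ends at 5, C#7 ends at 7, Gdim ends at 13, Bm ends at 14, Db ends at 16.
Beat 15 falls within Db.

Db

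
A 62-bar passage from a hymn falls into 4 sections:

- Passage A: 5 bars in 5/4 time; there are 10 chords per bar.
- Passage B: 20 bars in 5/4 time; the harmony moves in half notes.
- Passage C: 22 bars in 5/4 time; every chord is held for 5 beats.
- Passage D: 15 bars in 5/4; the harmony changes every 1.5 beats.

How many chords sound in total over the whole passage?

172 chords

A: 5·5 = 25 beats, 25/0.5 = 50 chords.
B: 20·5 = 100 beats, 100/2 = 50 chords.
C: 22·5 = 110 beats, 110/5 = 22 chords.
D: 15·5 = 75 beats, 75/1.5 = 50 chords.
Total: 50 + 50 + 22 + 50 = 172.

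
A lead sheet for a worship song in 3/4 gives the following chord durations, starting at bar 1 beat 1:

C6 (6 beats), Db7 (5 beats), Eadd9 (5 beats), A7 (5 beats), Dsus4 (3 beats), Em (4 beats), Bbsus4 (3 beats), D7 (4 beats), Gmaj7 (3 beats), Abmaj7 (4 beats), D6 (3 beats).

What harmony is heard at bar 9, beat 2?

Beat 2 of bar 9 is beat (9−1)×3 + 2 = 26 overall.
Running totals: C6 ends at 6, Db7 ends at 11, Eadd9 ends at 16, A7 ends at 21, Dsus4 ends at 24, Em ends at 28.
Beat 26 falls within Em.

Em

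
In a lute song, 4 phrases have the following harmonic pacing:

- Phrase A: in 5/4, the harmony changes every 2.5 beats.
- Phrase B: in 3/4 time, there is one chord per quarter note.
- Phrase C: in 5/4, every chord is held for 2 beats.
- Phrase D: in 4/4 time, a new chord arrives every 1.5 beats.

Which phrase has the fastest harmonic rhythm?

Phrase B

A: each chord is 2.5 beats in 5/4, so 2 per bar.
B: each chord is 1 beat in 3/4, so 3 per bar.
C: each chord is 2 beats in 5/4, so 2.5 per bar.
D: each chord is 1.5 beats in 4/4, so 8/3 per bar.
Fastest is B at 3 chords/bar.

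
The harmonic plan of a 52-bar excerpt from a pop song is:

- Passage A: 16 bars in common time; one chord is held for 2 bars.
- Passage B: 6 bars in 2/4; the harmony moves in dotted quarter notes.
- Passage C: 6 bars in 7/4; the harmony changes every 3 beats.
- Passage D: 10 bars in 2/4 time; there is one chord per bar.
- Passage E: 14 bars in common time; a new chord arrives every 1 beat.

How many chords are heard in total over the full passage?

96 chords

A has 64 beats and chords last 8 each, so 8 chords.
B has 12 beats and chords last 1.5 each, so 8 chords.
C has 42 beats and chords last 3 each, so 14 chords.
D has 20 beats and chords last 2 each, so 10 chords.
E has 56 beats and chords last 1 each, so 56 chords.
Total: 8 + 8 + 14 + 10 + 56 = 96.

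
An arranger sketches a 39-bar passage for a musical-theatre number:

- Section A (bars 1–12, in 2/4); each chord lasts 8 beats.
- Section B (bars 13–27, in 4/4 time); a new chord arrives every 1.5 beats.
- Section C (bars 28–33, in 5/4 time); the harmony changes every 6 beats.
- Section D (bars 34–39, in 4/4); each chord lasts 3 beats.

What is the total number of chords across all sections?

56 chords

A: 12 bars × 2 beats = 24 beats; 8 beats/chord → 3 chords.
B: 15 bars × 4 beats = 60 beats; 1.5 beats/chord → 40 chords.
C: 6 bars × 5 beats = 30 beats; 6 beats/chord → 5 chords.
D: 6 bars × 4 beats = 24 beats; 3 beats/chord → 8 chords.
Total: 3 + 40 + 5 + 8 = 56.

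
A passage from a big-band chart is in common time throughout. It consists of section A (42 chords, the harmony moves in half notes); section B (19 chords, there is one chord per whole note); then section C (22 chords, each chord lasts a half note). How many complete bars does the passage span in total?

51 bars

A: 42 × 2 = 84 beats = 21 bars.
B: 19 × 4 = 76 beats = 19 bars.
C: 22 × 2 = 44 beats = 11 bars.
Total: 21 + 19 + 11 = 51 bars.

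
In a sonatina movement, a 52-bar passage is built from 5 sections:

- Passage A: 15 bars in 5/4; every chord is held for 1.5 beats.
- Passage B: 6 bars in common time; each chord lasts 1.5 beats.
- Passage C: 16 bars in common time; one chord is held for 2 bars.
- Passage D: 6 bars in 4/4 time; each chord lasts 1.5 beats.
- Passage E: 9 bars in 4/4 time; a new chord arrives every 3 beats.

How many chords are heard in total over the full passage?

102 chords

A has 75 beats and chords last 1.5 each, so 50 chords.
B has 24 beats and chords last 1.5 each, so 16 chords.
C has 64 beats and chords last 8 each, so 8 chords.
D has 24 beats and chords last 1.5 each, so 16 chords.
E has 36 beats and chords last 3 each, so 12 chords.
Total: 50 + 16 + 8 + 16 + 12 = 102.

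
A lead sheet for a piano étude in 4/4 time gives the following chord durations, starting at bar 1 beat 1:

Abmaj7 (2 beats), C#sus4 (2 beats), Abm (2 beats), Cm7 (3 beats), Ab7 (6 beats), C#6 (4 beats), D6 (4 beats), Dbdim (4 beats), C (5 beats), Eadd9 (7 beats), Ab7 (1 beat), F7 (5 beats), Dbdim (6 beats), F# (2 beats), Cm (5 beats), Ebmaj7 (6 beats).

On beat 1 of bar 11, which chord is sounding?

F7

Beat 1 of bar 11 is beat (11−1)×4 + 1 = 41 overall.
Running totals: Abmaj7 ends at 2, C#sus4 ends at 4, Abm ends at 6, Cm7 ends at 9, Ab7 ends at 15, C#6 ends at 19, D6 ends at 23, Dbdim ends at 27, C ends at 32, Eadd9 ends at 39, Ab7 ends at 40, F7 ends at 45.
Beat 41 falls within F7.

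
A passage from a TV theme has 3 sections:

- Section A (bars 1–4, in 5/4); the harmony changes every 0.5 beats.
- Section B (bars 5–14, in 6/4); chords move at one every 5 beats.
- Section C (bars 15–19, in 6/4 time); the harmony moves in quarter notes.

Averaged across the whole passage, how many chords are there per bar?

A: 4 bars of 5 beats is 20 beats; at 0.5 beats each that's 40 chords.
B: 10 bars of 6 beats is 60 beats; at 5 beats each that's 12 chords.
C: 5 bars of 6 beats is 30 beats; at 1 beat each that's 30 chords.
Overall: 82 chords over 19 bars → 82/19 = 82/19 chords per bar.

82/19 chords per bar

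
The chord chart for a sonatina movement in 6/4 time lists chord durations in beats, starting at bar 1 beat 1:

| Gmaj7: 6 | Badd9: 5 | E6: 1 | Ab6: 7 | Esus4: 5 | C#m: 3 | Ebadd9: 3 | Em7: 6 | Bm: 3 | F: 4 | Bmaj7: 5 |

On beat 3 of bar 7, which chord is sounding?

Beat 3 of bar 7 is beat (7−1)×6 + 3 = 39 overall.
Running totals: Gmaj7 ends at 6, Badd9 ends at 11, E6 ends at 12, Ab6 ends at 19, Esus4 ends at 24, C#m ends at 27, Ebadd9 ends at 30, Em7 ends at 36, Bm ends at 39.
Beat 39 falls within Bm.

Bm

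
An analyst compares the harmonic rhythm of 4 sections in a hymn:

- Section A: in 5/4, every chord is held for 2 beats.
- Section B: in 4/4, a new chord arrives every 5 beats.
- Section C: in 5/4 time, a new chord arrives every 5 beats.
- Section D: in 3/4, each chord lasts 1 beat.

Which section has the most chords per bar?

Section D

A: 5/2 = 2.5 chords/bar.
B: 4/5 = 0.8 chords/bar.
C: 5/5 = 1 chord/bar.
D: 3/1 = 3 chords/bar.
Fastest is D at 3 chords/bar.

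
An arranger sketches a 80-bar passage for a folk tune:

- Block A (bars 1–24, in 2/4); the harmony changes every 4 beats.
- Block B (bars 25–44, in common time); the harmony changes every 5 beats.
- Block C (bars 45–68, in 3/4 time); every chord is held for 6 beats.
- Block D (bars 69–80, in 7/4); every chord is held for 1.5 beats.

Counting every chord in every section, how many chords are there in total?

A: 24 bars × 2 beats = 48 beats; 4 beats/chord → 12 chords.
B: 20 bars × 4 beats = 80 beats; 5 beats/chord → 16 chords.
C: 24 bars × 3 beats = 72 beats; 6 beats/chord → 12 chords.
D: 12 bars × 7 beats = 84 beats; 1.5 beats/chord → 56 chords.
Total: 12 + 16 + 12 + 56 = 96.

96 chords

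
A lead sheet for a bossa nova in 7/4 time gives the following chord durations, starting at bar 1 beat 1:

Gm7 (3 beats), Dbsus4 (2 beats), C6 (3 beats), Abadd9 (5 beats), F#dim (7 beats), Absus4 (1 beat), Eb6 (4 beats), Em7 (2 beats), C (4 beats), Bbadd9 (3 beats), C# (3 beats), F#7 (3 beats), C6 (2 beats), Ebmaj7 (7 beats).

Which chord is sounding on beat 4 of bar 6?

F#7

Beat 4 of bar 6 is beat (6−1)×7 + 4 = 39 overall.
Running totals: Gm7 ends at 3, Dbsus4 ends at 5, C6 ends at 8, Abadd9 ends at 13, F#dim ends at 20, Absus4 ends at 21, Eb6 ends at 25, Em7 ends at 27, C ends at 31, Bbadd9 ends at 34, C# ends at 37, F#7 ends at 40.
Beat 39 falls within F#7.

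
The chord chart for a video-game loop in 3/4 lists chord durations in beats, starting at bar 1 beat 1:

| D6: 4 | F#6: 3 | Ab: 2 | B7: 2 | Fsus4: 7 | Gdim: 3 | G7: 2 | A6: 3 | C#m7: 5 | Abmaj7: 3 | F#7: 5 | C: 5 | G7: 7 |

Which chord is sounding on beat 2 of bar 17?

G7

Beat 2 of bar 17 is beat (17−1)×3 + 2 = 50 overall.
Running totals: D6 ends at 4, F#6 ends at 7, Ab ends at 9, B7 ends at 11, Fsus4 ends at 18, Gdim ends at 21, G7 ends at 23, A6 ends at 26, C#m7 ends at 31, Abmaj7 ends at 34, F#7 ends at 39, C ends at 44, G7 ends at 51.
Beat 50 falls within G7.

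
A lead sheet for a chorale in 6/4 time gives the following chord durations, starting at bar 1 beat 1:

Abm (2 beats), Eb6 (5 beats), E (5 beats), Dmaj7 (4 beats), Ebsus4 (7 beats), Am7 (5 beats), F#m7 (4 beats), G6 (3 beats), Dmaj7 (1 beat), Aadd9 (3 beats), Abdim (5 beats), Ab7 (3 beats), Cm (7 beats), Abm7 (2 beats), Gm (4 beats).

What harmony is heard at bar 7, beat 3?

Beat 3 of bar 7 is beat (7−1)×6 + 3 = 39 overall.
Running totals: Abm ends at 2, Eb6 ends at 7, E ends at 12, Dmaj7 ends at 16, Ebsus4 ends at 23, Am7 ends at 28, F#m7 ends at 32, G6 ends at 35, Dmaj7 ends at 36, Aadd9 ends at 39.
Beat 39 falls within Aadd9.

Aadd9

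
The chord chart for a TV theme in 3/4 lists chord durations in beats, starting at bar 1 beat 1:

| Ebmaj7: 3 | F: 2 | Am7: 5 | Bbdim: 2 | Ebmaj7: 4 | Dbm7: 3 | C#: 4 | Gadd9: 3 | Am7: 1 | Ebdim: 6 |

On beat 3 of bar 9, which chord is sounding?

Am7

Beat 3 of bar 9 is beat (9−1)×3 + 3 = 27 overall.
Running totals: Ebmaj7 ends at 3, F ends at 5, Am7 ends at 10, Bbdim ends at 12, Ebmaj7 ends at 16, Dbm7 ends at 19, C# ends at 23, Gadd9 ends at 26, Am7 ends at 27.
Beat 27 falls within Am7.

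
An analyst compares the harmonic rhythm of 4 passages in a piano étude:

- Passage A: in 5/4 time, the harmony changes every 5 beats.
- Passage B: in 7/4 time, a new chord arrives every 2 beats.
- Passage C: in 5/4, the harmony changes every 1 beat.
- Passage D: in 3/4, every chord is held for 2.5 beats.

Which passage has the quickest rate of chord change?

A: 5/5 = 1 chord/bar.
B: 7/2 = 3.5 chords/bar.
C: 5/1 = 5 chords/bar.
D: 3/2.5 = 1.2 chords/bar.
Fastest is C at 5 chords/bar.

Passage C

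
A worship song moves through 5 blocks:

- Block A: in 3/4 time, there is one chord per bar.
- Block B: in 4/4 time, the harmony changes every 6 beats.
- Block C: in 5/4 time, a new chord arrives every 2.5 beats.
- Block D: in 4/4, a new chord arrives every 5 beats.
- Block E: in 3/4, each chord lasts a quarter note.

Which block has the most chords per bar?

Block E

A: 3 beats/bar ÷ 3 beats/chord = 1 chord/bar.
B: 4 beats/bar ÷ 6 beats/chord = 2/3 chords/bar.
C: 5 beats/bar ÷ 2.5 beats/chord = 2 chords/bar.
D: 4 beats/bar ÷ 5 beats/chord = 0.8 chords/bar.
E: 3 beats/bar ÷ 1 beat/chord = 3 chords/bar.
Fastest is E at 3 chords/bar.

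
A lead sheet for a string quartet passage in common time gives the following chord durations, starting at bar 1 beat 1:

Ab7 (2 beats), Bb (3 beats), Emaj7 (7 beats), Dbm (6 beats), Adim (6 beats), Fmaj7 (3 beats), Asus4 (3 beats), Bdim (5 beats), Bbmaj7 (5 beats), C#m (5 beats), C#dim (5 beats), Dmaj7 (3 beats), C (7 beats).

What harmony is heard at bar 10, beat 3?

Bbmaj7

Beat 3 of bar 10 is beat (10−1)×4 + 3 = 39 overall.
Running totals: Ab7 ends at 2, Bb ends at 5, Emaj7 ends at 12, Dbm ends at 18, Adim ends at 24, Fmaj7 ends at 27, Asus4 ends at 30, Bdim ends at 35, Bbmaj7 ends at 40.
Beat 39 falls within Bbmaj7.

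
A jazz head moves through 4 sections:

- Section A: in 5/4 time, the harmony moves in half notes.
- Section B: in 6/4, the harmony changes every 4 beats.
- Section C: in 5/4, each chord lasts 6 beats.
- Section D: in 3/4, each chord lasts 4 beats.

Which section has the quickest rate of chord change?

Section A

A: 5 beats/bar ÷ 2 beats/chord = 2.5 chords/bar.
B: 6 beats/bar ÷ 4 beats/chord = 1.5 chords/bar.
C: 5 beats/bar ÷ 6 beats/chord = 5/6 chords/bar.
D: 3 beats/bar ÷ 4 beats/chord = 0.75 chords/bar.
Fastest is A at 2.5 chords/bar.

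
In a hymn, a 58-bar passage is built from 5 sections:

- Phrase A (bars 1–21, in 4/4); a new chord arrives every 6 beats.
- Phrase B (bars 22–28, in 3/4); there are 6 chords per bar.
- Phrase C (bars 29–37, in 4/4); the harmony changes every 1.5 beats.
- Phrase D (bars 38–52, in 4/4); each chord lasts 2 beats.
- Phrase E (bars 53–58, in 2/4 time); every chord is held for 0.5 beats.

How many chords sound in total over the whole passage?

134 chords

A: 21·4 = 84 beats, 84/6 = 14 chords.
B: 7·3 = 21 beats, 21/0.5 = 42 chords.
C: 9·4 = 36 beats, 36/1.5 = 24 chords.
D: 15·4 = 60 beats, 60/2 = 30 chords.
E: 6·2 = 12 beats, 12/0.5 = 24 chords.
Total: 14 + 42 + 24 + 30 + 24 = 134.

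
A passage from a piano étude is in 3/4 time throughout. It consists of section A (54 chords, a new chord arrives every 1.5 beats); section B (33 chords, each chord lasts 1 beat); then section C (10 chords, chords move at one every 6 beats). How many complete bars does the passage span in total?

A: 54 × 1.5 = 81 beats = 27 bars.
B: 33 × 1 = 33 beats = 11 bars.
C: 10 × 6 = 60 beats = 20 bars.
Total: 27 + 11 + 20 = 58 bars.

58 bars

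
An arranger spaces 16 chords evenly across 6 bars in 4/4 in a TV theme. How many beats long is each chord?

6 bars × 4 beats/bar = 24 beats total.
24 beats ÷ 16 chords = 1.5 beats per chord.
(That is a dotted quarter note.)

1.5 beats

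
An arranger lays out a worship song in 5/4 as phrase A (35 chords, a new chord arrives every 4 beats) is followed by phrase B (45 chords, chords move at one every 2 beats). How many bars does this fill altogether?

46 bars

A: 35 × 4 = 140 beats = 28 bars.
B: 45 × 2 = 90 beats = 18 bars.
Total: 28 + 18 = 46 bars.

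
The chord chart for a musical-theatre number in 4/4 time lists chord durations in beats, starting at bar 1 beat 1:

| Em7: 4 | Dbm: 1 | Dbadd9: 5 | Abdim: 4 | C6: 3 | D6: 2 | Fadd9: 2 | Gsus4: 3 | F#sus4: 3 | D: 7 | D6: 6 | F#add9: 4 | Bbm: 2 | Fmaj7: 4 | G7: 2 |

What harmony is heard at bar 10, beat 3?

D6

Beat 3 of bar 10 is beat (10−1)×4 + 3 = 39 overall.
Running totals: Em7 ends at 4, Dbm ends at 5, Dbadd9 ends at 10, Abdim ends at 14, C6 ends at 17, D6 ends at 19, Fadd9 ends at 21, Gsus4 ends at 24, F#sus4 ends at 27, D ends at 34, D6 ends at 40.
Beat 39 falls within D6.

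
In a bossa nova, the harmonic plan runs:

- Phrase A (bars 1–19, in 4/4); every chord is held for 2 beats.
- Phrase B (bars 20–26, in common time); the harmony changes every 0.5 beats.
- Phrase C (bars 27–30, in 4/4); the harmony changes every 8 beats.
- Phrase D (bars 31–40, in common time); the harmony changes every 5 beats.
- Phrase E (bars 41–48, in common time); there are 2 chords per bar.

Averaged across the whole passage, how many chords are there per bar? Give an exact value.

A: 19 bars of 4 beats is 76 beats; at 2 beats each that's 38 chords.
B: 7 bars of 4 beats is 28 beats; at 0.5 beats each that's 56 chords.
C: 4 bars of 4 beats is 16 beats; at 8 beats each that's 2 chords.
D: 10 bars of 4 beats is 40 beats; at 5 beats each that's 8 chords.
E: 8 bars of 4 beats is 32 beats; at 2 beats each that's 16 chords.
Overall: 120 chords over 48 bars → 120/48 = 2.5 chords per bar.

2.5 chords per bar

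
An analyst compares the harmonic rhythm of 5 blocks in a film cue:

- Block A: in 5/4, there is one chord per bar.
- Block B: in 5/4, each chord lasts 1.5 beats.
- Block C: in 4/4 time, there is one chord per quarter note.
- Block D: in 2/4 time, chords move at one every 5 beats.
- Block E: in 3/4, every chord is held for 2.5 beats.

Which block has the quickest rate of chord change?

A: 5 beats/bar ÷ 5 beats/chord = 1 chord/bar.
B: 5 beats/bar ÷ 1.5 beats/chord = 10/3 chords/bar.
C: 4 beats/bar ÷ 1 beat/chord = 4 chords/bar.
D: 2 beats/bar ÷ 5 beats/chord = 0.4 chords/bar.
E: 3 beats/bar ÷ 2.5 beats/chord = 1.2 chords/bar.
Fastest is C at 4 chords/bar.

Block C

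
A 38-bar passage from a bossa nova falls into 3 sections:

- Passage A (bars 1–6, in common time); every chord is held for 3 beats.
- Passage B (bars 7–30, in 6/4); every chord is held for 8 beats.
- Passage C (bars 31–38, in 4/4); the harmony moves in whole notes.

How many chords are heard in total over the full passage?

A: 6·4 = 24 beats, 24/3 = 8 chords.
B: 24·6 = 144 beats, 144/8 = 18 chords.
C: 8·4 = 32 beats, 32/4 = 8 chords.
Total: 8 + 18 + 8 = 34.

34 chords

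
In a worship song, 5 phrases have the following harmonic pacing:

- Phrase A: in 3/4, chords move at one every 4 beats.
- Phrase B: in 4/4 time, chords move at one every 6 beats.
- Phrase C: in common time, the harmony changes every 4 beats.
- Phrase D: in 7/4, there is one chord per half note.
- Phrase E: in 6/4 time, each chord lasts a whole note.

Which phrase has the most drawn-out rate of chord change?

Phrase B

A: 3 beats/bar ÷ 4 beats/chord = 0.75 chords/bar.
B: 4 beats/bar ÷ 6 beats/chord = 2/3 chords/bar.
C: 4 beats/bar ÷ 4 beats/chord = 1 chord/bar.
D: 7 beats/bar ÷ 2 beats/chord = 3.5 chords/bar.
E: 6 beats/bar ÷ 4 beats/chord = 1.5 chords/bar.
Slowest is B at 2/3 chords/bar.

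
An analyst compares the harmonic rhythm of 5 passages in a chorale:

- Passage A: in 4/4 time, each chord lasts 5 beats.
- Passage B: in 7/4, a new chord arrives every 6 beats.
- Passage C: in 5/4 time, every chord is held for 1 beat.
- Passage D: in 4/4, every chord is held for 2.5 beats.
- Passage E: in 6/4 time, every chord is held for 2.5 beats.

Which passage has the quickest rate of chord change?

A: 4 beats/bar ÷ 5 beats/chord = 0.8 chords/bar.
B: 7 beats/bar ÷ 6 beats/chord = 7/6 chords/bar.
C: 5 beats/bar ÷ 1 beat/chord = 5 chords/bar.
D: 4 beats/bar ÷ 2.5 beats/chord = 1.6 chords/bar.
E: 6 beats/bar ÷ 2.5 beats/chord = 2.4 chords/bar.
Fastest is C at 5 chords/bar.

Passage C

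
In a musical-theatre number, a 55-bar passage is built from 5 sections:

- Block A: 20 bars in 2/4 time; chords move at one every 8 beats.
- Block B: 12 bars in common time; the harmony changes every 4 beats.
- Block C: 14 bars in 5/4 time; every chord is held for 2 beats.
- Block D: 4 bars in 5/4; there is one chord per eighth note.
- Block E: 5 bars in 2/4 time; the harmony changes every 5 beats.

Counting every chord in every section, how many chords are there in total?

94 chords

A has 40 beats and chords last 8 each, so 5 chords.
B has 48 beats and chords last 4 each, so 12 chords.
C has 70 beats and chords last 2 each, so 35 chords.
D has 20 beats and chords last 0.5 each, so 40 chords.
E has 10 beats and chords last 5 each, so 2 chords.
Total: 5 + 12 + 35 + 40 + 2 = 94.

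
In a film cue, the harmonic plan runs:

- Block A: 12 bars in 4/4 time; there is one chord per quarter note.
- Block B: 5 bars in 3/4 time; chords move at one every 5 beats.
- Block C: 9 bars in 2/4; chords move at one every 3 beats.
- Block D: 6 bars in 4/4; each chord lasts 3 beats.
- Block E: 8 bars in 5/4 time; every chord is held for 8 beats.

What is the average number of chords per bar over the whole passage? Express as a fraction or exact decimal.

A: 12 bars of 4 beats is 48 beats; at 1 beat each that's 48 chords.
B: 5 bars of 3 beats is 15 beats; at 5 beats each that's 3 chords.
C: 9 bars of 2 beats is 18 beats; at 3 beats each that's 6 chords.
D: 6 bars of 4 beats is 24 beats; at 3 beats each that's 8 chords.
E: 8 bars of 5 beats is 40 beats; at 8 beats each that's 5 chords.
Overall: 70 chords over 40 bars → 70/40 = 1.75 chords per bar.

1.75 chords per bar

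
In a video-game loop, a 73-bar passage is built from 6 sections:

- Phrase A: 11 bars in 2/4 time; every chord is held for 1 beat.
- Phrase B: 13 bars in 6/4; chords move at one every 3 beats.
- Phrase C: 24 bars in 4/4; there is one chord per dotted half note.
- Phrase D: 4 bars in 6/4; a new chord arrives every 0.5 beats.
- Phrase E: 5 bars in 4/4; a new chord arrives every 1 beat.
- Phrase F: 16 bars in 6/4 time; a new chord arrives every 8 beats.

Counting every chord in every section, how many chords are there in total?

A: 11·2 = 22 beats, 22/1 = 22 chords.
B: 13·6 = 78 beats, 78/3 = 26 chords.
C: 24·4 = 96 beats, 96/3 = 32 chords.
D: 4·6 = 24 beats, 24/0.5 = 48 chords.
E: 5·4 = 20 beats, 20/1 = 20 chords.
F: 16·6 = 96 beats, 96/8 = 12 chords.
Total: 22 + 26 + 32 + 48 + 20 + 12 = 160.

160 chords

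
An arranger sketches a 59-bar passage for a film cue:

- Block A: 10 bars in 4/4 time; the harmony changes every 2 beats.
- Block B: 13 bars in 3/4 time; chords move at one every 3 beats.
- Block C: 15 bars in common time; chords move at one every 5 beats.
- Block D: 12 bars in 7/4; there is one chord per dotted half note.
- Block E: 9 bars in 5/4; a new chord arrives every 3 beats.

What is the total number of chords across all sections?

A: 10·4 = 40 beats, 40/2 = 20 chords.
B: 13·3 = 39 beats, 39/3 = 13 chords.
C: 15·4 = 60 beats, 60/5 = 12 chords.
D: 12·7 = 84 beats, 84/3 = 28 chords.
E: 9·5 = 45 beats, 45/3 = 15 chords.
Total: 20 + 13 + 12 + 28 + 15 = 88.

88 chords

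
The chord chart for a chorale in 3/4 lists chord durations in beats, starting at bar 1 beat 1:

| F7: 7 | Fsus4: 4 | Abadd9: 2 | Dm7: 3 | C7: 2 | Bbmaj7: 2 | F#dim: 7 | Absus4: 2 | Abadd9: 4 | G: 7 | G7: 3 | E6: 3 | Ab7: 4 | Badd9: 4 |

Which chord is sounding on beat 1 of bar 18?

Beat 1 of bar 18 is beat (18−1)×3 + 1 = 52 overall.
Running totals: F7 ends at 7, Fsus4 ends at 11, Abadd9 ends at 13, Dm7 ends at 16, C7 ends at 18, Bbmaj7 ends at 20, F#dim ends at 27, Absus4 ends at 29, Abadd9 ends at 33, G ends at 40, G7 ends at 43, E6 ends at 46, Ab7 ends at 50, Badd9 ends at 54.
Beat 52 falls within Badd9.

Badd9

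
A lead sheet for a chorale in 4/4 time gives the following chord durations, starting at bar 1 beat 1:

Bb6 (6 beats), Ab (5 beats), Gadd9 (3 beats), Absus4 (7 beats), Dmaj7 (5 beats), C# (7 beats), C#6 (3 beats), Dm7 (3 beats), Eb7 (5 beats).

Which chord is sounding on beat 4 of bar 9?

Beat 4 of bar 9 is beat (9−1)×4 + 4 = 36 overall.
Running totals: Bb6 ends at 6, Ab ends at 11, Gadd9 ends at 14, Absus4 ends at 21, Dmaj7 ends at 26, C# ends at 33, C#6 ends at 36.
Beat 36 falls within C#6.

C#6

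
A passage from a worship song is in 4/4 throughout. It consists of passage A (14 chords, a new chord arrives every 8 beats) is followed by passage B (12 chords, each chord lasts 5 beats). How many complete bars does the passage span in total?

A: 14 × 8 = 112 beats = 28 bars.
B: 12 × 5 = 60 beats = 15 bars.
Total: 28 + 15 = 43 bars.

43 bars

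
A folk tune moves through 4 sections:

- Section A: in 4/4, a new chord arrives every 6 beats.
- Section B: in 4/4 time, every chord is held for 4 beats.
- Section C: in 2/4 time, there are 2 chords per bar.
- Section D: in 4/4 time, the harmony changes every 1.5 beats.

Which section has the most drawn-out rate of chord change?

Section A

A: each chord is 6 beats in 4/4, so 2/3 per bar.
B: each chord is 4 beats in 4/4, so 1 per bar.
C: each chord is 1 beat in 2/4, so 2 per bar.
D: each chord is 1.5 beats in 4/4, so 8/3 per bar.
Slowest is A at 2/3 chords/bar.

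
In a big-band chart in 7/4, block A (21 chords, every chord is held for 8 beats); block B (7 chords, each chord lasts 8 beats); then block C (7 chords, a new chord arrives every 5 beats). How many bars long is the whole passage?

A: 21 × 8 = 168 beats = 24 bars.
B: 7 × 8 = 56 beats = 8 bars.
C: 7 × 5 = 35 beats = 5 bars.
Total: 24 + 8 + 5 = 37 bars.

37 bars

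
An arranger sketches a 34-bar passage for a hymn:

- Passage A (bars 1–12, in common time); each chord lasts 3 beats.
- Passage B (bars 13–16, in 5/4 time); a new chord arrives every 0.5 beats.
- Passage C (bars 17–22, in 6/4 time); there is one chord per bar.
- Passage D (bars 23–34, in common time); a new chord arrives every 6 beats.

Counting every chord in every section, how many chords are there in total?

70 chords

A: 12 bars × 4 beats = 48 beats; 3 beats/chord → 16 chords.
B: 4 bars × 5 beats = 20 beats; 0.5 beats/chord → 40 chords.
C: 6 bars × 6 beats = 36 beats; 6 beats/chord → 6 chords.
D: 12 bars × 4 beats = 48 beats; 6 beats/chord → 8 chords.
Total: 16 + 40 + 6 + 8 = 70.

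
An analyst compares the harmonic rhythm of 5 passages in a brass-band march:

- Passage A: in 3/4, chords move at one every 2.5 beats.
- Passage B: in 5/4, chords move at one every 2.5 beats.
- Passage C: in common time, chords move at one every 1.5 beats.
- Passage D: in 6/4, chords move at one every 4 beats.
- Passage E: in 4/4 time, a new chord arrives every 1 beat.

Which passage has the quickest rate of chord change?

Passage E

A: 3/2.5 = 1.2 chords/bar.
B: 5/2.5 = 2 chords/bar.
C: 4/1.5 = 8/3 chords/bar.
D: 6/4 = 1.5 chords/bar.
E: 4/1 = 4 chords/bar.
Fastest is E at 4 chords/bar.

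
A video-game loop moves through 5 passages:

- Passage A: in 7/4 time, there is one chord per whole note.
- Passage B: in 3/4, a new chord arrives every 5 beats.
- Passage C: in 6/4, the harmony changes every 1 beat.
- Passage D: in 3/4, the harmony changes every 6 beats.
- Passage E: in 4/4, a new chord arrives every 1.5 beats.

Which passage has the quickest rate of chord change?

A: each chord is 4 beats in 7/4, so 1.75 per bar.
B: each chord is 5 beats in 3/4, so 0.6 per bar.
C: each chord is 1 beat in 6/4, so 6 per bar.
D: each chord is 6 beats in 3/4, so 0.5 per bar.
E: each chord is 1.5 beats in 4/4, so 8/3 per bar.
Fastest is C at 6 chords/bar.

Passage C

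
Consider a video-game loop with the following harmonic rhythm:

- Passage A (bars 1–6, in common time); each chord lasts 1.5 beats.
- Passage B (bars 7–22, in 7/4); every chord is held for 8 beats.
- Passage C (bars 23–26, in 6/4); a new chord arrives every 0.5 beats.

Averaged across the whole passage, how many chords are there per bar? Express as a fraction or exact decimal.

A: 6 bars of 4 beats is 24 beats; at 1.5 beats each that's 16 chords.
B: 16 bars of 7 beats is 112 beats; at 8 beats each that's 14 chords.
C: 4 bars of 6 beats is 24 beats; at 0.5 beats each that's 48 chords.
Overall: 78 chords over 26 bars → 78/26 = 3 chords per bar.

3 chords per bar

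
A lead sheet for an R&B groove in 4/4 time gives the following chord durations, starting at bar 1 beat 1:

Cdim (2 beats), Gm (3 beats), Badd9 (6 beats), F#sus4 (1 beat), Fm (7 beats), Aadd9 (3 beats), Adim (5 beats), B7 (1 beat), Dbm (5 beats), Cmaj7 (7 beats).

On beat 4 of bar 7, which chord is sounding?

Beat 4 of bar 7 is beat (7−1)×4 + 4 = 28 overall.
Running totals: Cdim ends at 2, Gm ends at 5, Badd9 ends at 11, F#sus4 ends at 12, Fm ends at 19, Aadd9 ends at 22, Adim ends at 27, B7 ends at 28.
Beat 28 falls within B7.

B7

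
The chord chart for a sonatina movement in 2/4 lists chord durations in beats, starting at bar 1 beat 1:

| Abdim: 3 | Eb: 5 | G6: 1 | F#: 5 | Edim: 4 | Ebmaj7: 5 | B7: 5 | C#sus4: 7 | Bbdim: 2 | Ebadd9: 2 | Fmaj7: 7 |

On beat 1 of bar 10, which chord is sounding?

Beat 1 of bar 10 is beat (10−1)×2 + 1 = 19 overall.
Running totals: Abdim ends at 3, Eb ends at 8, G6 ends at 9, F# ends at 14, Edim ends at 18, Ebmaj7 ends at 23.
Beat 19 falls within Ebmaj7.

Ebmaj7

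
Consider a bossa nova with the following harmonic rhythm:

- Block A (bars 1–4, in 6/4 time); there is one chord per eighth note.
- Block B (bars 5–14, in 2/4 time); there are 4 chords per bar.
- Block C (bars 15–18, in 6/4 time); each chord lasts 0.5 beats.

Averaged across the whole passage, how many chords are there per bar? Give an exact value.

A: 4 × 6 = 24 beats ÷ 0.5 = 48 chords.
B: 10 × 2 = 20 beats ÷ 0.5 = 40 chords.
C: 4 × 6 = 24 beats ÷ 0.5 = 48 chords.
Overall: 136 chords over 18 bars → 136/18 = 68/9 chords per bar.

68/9 chords per bar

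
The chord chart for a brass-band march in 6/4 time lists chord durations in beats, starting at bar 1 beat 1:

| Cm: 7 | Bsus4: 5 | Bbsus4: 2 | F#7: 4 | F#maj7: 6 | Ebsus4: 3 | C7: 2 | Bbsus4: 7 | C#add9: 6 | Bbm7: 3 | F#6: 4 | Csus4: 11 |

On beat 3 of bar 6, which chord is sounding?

Bbsus4

Beat 3 of bar 6 is beat (6−1)×6 + 3 = 33 overall.
Running totals: Cm ends at 7, Bsus4 ends at 12, Bbsus4 ends at 14, F#7 ends at 18, F#maj7 ends at 24, Ebsus4 ends at 27, C7 ends at 29, Bbsus4 ends at 36.
Beat 33 falls within Bbsus4.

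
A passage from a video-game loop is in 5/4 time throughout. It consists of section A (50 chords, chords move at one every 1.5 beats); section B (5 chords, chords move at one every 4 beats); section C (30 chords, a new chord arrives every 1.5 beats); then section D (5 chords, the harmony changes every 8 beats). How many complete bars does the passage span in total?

36 bars

A: 50 × 1.5 = 75 beats = 15 bars.
B: 5 × 4 = 20 beats = 4 bars.
C: 30 × 1.5 = 45 beats = 9 bars.
D: 5 × 8 = 40 beats = 8 bars.
Total: 15 + 4 + 9 + 8 = 36 bars.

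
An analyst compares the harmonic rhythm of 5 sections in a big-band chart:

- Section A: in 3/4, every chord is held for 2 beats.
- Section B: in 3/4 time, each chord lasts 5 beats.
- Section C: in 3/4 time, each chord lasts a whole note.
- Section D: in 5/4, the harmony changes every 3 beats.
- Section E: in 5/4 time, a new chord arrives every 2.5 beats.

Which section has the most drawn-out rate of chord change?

Section B

A: 3 beats/bar ÷ 2 beats/chord = 1.5 chords/bar.
B: 3 beats/bar ÷ 5 beats/chord = 0.6 chords/bar.
C: 3 beats/bar ÷ 4 beats/chord = 0.75 chords/bar.
D: 5 beats/bar ÷ 3 beats/chord = 5/3 chords/bar.
E: 5 beats/bar ÷ 2.5 beats/chord = 2 chords/bar.
Slowest is B at 0.6 chords/bar.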